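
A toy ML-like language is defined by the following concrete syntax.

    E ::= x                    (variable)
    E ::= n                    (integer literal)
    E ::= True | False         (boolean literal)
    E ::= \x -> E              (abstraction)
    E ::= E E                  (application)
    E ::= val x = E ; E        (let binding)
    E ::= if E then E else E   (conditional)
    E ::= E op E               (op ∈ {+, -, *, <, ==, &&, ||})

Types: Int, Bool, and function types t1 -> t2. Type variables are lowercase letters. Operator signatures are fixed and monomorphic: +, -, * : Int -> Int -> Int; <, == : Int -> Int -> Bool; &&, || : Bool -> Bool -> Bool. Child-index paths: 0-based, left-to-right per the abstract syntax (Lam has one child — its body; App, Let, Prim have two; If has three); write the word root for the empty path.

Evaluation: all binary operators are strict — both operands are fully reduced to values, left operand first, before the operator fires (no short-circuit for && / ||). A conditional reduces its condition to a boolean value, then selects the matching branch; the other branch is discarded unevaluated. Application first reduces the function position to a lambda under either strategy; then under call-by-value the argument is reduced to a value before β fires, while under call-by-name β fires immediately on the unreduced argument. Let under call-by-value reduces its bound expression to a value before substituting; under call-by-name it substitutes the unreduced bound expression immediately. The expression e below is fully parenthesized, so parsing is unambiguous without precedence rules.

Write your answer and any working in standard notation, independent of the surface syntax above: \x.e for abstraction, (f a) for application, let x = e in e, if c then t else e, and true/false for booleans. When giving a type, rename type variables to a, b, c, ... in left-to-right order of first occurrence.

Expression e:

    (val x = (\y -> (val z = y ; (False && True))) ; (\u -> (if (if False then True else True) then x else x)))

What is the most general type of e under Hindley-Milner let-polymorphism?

Answer: a -> b -> Bool

Working:
y : a
let z : a
  unify Bool ~ Bool
  unify Bool ~ Bool
\y._ : a -> Bool
let x : forall. a -> Bool
  unify Bool ~ Bool
  unify Bool ~ Bool
  unify Bool ~ Bool
x : c -> Bool
x : d -> Bool
  unify c -> Bool ~ d -> Bool
  unify c ~ d
  unify Bool ~ Bool
\u._ : b -> d -> Bool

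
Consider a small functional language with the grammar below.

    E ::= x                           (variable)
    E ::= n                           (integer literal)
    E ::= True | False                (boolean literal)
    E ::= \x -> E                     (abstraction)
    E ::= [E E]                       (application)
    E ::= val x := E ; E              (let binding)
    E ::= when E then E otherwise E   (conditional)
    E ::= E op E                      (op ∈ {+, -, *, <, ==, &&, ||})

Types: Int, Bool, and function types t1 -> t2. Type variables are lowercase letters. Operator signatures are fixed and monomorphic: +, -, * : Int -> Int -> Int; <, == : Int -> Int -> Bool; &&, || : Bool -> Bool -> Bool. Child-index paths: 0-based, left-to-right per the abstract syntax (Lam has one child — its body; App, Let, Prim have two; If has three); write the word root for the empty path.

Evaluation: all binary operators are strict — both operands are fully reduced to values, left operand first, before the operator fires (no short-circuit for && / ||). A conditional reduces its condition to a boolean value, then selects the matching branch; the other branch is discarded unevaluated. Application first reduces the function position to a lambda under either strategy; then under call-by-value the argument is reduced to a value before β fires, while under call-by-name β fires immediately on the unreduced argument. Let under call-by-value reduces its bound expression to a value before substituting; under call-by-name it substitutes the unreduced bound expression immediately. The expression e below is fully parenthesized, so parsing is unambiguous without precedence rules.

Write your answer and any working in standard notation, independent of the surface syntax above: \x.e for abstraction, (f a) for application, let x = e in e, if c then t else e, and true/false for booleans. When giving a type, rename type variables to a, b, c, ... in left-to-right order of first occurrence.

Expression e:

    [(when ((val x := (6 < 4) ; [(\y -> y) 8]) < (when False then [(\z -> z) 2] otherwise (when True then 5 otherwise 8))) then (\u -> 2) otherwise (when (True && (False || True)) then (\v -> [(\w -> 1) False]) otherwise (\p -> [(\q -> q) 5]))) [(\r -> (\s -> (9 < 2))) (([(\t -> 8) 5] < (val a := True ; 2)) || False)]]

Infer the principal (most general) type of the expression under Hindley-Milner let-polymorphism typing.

Working:
  unify Int ~ Int
  unify Int ~ Int
let x : Bool
y : a
\y._ : a -> a
  unify a -> a ~ Int -> b
  unify a ~ Int
  unify Int ~ b
_ _ : Int
  unify Int ~ Int
  unify Bool ~ Bool
z : c
\z._ : c -> c
  unify c -> c ~ Int -> d
  unify c ~ Int
  unify Int ~ d
_ _ : Int
  unify Bool ~ Bool
  unify Int ~ Int
  unify Int ~ Int
  unify Int ~ Int
  unify Bool ~ Bool
\u._ : e -> Int
  unify Bool ~ Bool
  unify Bool ~ Bool
  unify Bool ~ Bool
  unify Bool ~ Bool
  unify Bool ~ Bool
\w._ : g -> Int
  unify g -> Int ~ Bool -> h
  unify g ~ Bool
  unify Int ~ h
_ _ : Int
\v._ : f -> Int
q : j
\q._ : j -> j
  unify j -> j ~ Int -> k
  unify j ~ Int
  unify Int ~ k
_ _ : Int
\p._ : i -> Int
  unify f -> Int ~ i -> Int
  unify f ~ i
  unify Int ~ Int
  unify e -> Int ~ i -> Int
  unify e ~ i
  unify Int ~ Int
  unify Int ~ Int
  unify Int ~ Int
\s._ : m -> Bool
\r._ : l -> m -> Bool
\t._ : n -> Int
  unify n -> Int ~ Int -> o
  unify n ~ Int
  unify Int ~ o
_ _ : Int
  unify Int ~ Int
let a : Bool
  unify Int ~ Int
  unify Bool ~ Bool
  unify Bool ~ Bool
  unify l -> m -> Bool ~ Bool -> p
  unify l ~ Bool
  unify m -> Bool ~ p
_ _ : m -> Bool
  unify i -> Int ~ (m -> Bool) -> q
  unify i ~ m -> Bool
  unify Int ~ q
_ _ : Int

Answer: Int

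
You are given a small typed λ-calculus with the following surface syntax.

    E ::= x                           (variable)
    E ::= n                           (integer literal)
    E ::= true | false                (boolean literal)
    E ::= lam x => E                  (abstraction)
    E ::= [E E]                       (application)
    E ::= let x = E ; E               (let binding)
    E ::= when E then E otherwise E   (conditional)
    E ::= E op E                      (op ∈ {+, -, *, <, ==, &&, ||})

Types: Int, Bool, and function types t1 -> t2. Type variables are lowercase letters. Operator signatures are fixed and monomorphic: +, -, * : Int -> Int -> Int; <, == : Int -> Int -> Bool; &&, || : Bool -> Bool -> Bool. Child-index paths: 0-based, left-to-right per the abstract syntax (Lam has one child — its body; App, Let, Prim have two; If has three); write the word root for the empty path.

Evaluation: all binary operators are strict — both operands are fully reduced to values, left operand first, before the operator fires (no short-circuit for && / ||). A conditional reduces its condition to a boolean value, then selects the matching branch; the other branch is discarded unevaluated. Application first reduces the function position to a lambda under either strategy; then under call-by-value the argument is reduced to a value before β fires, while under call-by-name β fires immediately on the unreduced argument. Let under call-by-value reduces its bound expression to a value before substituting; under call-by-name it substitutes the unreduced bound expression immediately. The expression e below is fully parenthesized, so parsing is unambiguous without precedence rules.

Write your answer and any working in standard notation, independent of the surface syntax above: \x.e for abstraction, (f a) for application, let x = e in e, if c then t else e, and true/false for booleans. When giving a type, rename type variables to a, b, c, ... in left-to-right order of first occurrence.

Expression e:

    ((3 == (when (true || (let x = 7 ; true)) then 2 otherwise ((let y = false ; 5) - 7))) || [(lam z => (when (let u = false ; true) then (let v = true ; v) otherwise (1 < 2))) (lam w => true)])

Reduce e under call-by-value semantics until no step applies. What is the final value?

Answer: true

Trace:
step 0: ((3 == (if (true || (let x = 7 in true)) then 2 else ((let y = false in 5) - 7))) || ((\z.(if (let u = false in true) then (let v = true in v) else (1 < 2))) (\w.true)))
step 1: [let@0.1.0.1] ((3 == (if (true || true) then 2 else ((let y = false in 5) - 7))) || ((\z.(if (let u = false in true) then (let v = true in v) else (1 < 2))) (\w.true)))
step 2: [delta@0.1.0] ((3 == (if true then 2 else ((let y = false in 5) - 7))) || ((\z.(if (let u = false in true) then (let v = true in v) else (1 < 2))) (\w.true)))
step 3: [if@0.1] ((3 == 2) || ((\z.(if (let u = false in true) then (let v = true in v) else (1 < 2))) (\w.true)))
step 4: [delta@0] (false || ((\z.(if (let u = false in true) then (let v = true in v) else (1 < 2))) (\w.true)))
step 5: [beta@1] (false || (if (let u = false in true) then (let v = true in v) else (1 < 2)))
step 6: [let@1.0] (false || (if true then (let v = true in v) else (1 < 2)))
step 7: [if@1] (false || (let v = true in v))
step 8: [let@1] (false || true)
step 9: [delta@root] true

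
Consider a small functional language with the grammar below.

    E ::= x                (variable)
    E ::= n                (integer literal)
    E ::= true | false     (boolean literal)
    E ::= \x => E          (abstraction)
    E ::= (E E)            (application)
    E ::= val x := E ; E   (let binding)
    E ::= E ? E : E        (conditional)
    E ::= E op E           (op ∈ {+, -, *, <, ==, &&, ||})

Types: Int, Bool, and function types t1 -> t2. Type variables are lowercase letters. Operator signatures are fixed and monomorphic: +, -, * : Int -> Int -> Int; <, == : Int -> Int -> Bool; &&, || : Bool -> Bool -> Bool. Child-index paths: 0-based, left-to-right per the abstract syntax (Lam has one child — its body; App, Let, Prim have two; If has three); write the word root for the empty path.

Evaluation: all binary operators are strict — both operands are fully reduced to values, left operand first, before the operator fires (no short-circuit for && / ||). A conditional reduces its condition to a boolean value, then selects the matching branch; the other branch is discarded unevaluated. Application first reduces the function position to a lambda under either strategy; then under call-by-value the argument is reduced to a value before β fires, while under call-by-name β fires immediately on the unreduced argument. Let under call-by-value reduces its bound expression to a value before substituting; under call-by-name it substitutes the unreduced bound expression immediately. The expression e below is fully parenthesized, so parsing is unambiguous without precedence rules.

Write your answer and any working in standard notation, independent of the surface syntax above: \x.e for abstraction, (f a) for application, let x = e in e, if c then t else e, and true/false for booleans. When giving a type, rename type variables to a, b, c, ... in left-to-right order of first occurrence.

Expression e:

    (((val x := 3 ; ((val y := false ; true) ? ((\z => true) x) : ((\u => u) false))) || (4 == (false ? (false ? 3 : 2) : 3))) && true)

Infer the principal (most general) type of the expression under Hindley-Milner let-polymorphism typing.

Working:
let x : Int
let y : Bool
  unify Bool ~ Bool
\z._ : a -> Bool
x : Int
  unify a -> Bool ~ Int -> b
  unify a ~ Int
  unify Bool ~ b
_ _ : Bool
u : c
\u._ : c -> c
  unify c -> c ~ Bool -> d
  unify c ~ Bool
  unify Bool ~ d
_ _ : Bool
  unify Bool ~ Bool
  unify Bool ~ Bool
  unify Int ~ Int
  unify Bool ~ Bool
  unify Bool ~ Bool
  unify Int ~ Int
  unify Int ~ Int
  unify Int ~ Int
  unify Bool ~ Bool
  unify Bool ~ Bool
  unify Bool ~ Bool

Answer: Bool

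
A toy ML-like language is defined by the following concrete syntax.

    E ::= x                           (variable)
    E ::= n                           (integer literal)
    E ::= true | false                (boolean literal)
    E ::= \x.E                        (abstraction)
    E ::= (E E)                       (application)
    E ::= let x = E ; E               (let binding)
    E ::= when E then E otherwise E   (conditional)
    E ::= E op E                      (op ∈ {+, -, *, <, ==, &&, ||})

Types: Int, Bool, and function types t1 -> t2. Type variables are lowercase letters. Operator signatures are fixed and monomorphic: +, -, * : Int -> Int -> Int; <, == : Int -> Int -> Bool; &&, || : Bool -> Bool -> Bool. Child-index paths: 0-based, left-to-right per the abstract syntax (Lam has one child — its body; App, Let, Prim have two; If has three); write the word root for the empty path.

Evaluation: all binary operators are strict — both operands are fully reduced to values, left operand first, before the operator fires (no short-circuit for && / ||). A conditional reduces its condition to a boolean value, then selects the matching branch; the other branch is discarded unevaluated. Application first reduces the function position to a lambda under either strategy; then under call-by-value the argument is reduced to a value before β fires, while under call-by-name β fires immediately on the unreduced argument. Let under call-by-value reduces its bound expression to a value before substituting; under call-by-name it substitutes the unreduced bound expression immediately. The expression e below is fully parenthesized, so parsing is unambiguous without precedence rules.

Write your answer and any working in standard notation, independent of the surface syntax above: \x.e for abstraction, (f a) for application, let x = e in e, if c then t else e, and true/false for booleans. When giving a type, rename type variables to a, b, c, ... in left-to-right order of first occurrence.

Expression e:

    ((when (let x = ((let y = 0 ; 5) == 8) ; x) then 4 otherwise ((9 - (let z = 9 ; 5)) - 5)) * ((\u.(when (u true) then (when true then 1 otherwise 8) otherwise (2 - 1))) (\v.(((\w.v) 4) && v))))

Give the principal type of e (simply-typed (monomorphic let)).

Answer: Int

Trace:
let y : Int
  unify Int ~ Int
  unify Int ~ Int
let x : Bool
x : Bool
  unify Bool ~ Bool
  unify Int ~ Int
let z : Int
  unify Int ~ Int
  unify Int ~ Int
  unify Int ~ Int
  unify Int ~ Int
  unify Int ~ Int
u : a
  unify a ~ Bool -> b
_ _ : b
  unify b ~ Bool
  unify Bool ~ Bool
  unify Int ~ Int
  unify Int ~ Int
  unify Int ~ Int
  unify Int ~ Int
\u._ : (Bool -> Bool) -> Int
v : c
\w._ : d -> c
  unify d -> c ~ Int -> e
  unify d ~ Int
  unify c ~ e
_ _ : e
  unify e ~ Bool
v : Bool
  unify Bool ~ Bool
\v._ : Bool -> Bool
  unify (Bool -> Bool) -> Int ~ (Bool -> Bool) -> f
  unify Bool -> Bool ~ Bool -> Bool
  unify Bool ~ Bool
  unify Bool ~ Bool
  unify Int ~ f
_ _ : Int
  unify Int ~ Int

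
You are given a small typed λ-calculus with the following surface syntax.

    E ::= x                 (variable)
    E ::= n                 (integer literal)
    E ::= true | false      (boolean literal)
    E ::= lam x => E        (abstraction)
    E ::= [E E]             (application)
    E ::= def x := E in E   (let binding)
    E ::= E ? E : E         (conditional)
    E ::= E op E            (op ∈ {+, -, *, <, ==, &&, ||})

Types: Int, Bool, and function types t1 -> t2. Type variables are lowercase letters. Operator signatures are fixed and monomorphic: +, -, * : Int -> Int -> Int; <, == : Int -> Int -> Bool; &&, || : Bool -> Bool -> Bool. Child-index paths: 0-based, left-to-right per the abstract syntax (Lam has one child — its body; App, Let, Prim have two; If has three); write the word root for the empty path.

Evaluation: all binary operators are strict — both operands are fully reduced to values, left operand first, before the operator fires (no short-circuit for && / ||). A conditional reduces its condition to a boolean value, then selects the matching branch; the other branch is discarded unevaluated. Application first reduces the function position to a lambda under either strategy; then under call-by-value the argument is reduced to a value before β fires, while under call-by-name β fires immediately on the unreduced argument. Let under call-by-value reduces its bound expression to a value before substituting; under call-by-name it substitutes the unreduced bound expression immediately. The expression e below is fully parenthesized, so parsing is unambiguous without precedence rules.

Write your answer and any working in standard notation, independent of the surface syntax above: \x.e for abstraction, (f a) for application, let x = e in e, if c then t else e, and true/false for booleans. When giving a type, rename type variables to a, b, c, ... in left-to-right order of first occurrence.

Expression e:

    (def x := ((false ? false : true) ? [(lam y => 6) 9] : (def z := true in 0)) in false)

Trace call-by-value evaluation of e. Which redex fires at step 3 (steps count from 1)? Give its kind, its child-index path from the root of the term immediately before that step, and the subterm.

Answer: beta at 0 : ((\y.6) 9)

Working:
step 0: (let x = (if (if false then false else true) then ((\y.6) 9) else (let z = true in 0)) in false)
step 1: [if@0.0] (let x = (if true then ((\y.6) 9) else (let z = true in 0)) in false)
step 2: [if@0] (let x = ((\y.6) 9) in false)
step 3: [beta@0] (let x = 6 in false)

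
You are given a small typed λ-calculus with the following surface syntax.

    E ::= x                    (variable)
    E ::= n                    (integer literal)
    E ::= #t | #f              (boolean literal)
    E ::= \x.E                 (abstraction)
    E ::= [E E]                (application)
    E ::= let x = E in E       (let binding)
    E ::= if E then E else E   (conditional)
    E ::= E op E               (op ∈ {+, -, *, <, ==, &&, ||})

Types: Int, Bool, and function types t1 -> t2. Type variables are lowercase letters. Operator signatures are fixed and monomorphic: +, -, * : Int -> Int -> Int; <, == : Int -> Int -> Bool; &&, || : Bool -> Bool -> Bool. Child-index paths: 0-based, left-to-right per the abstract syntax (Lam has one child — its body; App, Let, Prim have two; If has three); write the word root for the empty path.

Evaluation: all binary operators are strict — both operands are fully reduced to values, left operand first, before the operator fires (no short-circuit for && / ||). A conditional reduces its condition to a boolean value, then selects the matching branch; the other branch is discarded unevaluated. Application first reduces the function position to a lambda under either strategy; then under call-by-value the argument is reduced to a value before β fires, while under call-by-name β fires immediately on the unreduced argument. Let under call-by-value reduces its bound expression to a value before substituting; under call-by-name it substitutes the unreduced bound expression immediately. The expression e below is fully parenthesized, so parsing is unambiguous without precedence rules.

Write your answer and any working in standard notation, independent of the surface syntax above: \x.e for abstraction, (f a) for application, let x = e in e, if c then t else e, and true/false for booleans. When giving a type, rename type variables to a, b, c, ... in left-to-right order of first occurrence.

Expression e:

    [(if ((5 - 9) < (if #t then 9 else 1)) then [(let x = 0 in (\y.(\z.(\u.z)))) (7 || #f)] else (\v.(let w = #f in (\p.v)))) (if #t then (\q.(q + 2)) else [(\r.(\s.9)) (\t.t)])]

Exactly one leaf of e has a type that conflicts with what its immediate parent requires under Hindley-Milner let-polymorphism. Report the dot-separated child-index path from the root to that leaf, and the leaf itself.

Answer: 0.1.1.0 : 7

Working:
  unify Int ~ Int
  unify Int ~ Int
  unify Int ~ Int
  unify Bool ~ Bool
  unify Int ~ Int
  unify Int ~ Int
  unify Bool ~ Bool
let x : Int
z : b
\u._ : c -> b
\z._ : b -> c -> b
\y._ : a -> b -> c -> b
  unify Int ~ Bool
  FAIL: mismatch Int ~ Bool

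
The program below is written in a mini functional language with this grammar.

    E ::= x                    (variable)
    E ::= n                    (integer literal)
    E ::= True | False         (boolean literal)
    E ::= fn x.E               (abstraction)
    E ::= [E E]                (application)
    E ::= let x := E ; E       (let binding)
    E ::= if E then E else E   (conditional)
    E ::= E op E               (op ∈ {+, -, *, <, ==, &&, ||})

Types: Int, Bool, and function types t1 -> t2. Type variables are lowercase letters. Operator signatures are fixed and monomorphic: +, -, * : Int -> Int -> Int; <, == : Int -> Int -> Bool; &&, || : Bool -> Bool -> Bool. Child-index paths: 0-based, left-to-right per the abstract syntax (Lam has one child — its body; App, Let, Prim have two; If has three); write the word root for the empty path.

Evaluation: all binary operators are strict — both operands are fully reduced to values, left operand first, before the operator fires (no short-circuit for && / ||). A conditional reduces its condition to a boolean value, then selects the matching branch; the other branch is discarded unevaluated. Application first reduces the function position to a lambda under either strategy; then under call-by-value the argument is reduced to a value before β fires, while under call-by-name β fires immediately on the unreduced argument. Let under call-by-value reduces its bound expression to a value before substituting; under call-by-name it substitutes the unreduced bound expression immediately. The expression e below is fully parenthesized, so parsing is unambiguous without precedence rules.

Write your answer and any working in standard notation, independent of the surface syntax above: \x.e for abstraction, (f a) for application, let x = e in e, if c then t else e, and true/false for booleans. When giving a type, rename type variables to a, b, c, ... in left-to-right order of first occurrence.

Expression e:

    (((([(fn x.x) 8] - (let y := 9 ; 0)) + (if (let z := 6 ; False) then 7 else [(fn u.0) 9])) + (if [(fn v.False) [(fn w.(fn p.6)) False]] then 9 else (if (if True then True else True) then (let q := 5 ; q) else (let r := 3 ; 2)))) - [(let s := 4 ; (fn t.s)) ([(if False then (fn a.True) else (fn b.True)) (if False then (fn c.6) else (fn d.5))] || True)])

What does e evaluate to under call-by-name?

Working:
step 0: ((((((\x.x) 8) - (let y = 9 in 0)) + (if (let z = 6 in false) then 7 else ((\u.0) 9))) + (if ((\v.false) ((\w.(\p.6)) false)) then 9 else (if (if true then true else true) then (let q = 5 in q) else (let r = 3 in 2)))) - ((let s = 4 in (\t.s)) (((if false then (\a.true) else (\b.true)) (if false then (\c.6) else (\d.5))) || true)))
step 1: [beta@0.0.0.0] ((((8 - (let y = 9 in 0)) + (if (let z = 6 in false) then 7 else ((\u.0) 9))) + (if ((\v.false) ((\w.(\p.6)) false)) then 9 else (if (if true then true else true) then (let q = 5 in q) else (let r = 3 in 2)))) - ((let s = 4 in (\t.s)) (((if false then (\a.true) else (\b.true)) (if false then (\c.6) else (\d.5))) || true)))
step 2: [let@0.0.0.1] ((((8 - 0) + (if (let z = 6 in false) then 7 else ((\u.0) 9))) + (if ((\v.false) ((\w.(\p.6)) false)) then 9 else (if (if true then true else true) then (let q = 5 in q) else (let r = 3 in 2)))) - ((let s = 4 in (\t.s)) (((if false then (\a.true) else (\b.true)) (if false then (\c.6) else (\d.5))) || true)))
step 3: [delta@0.0.0] (((8 + (if (let z = 6 in false) then 7 else ((\u.0) 9))) + (if ((\v.false) ((\w.(\p.6)) false)) then 9 else (if (if true then true else true) then (let q = 5 in q) else (let r = 3 in 2)))) - ((let s = 4 in (\t.s)) (((if false then (\a.true) else (\b.true)) (if false then (\c.6) else (\d.5))) || true)))
step 4: [let@0.0.1.0] (((8 + (if false then 7 else ((\u.0) 9))) + (if ((\v.false) ((\w.(\p.6)) false)) then 9 else (if (if true then true else true) then (let q = 5 in q) else (let r = 3 in 2)))) - ((let s = 4 in (\t.s)) (((if false then (\a.true) else (\b.true)) (if false then (\c.6) else (\d.5))) || true)))
step 5: [if@0.0.1] (((8 + ((\u.0) 9)) + (if ((\v.false) ((\w.(\p.6)) false)) then 9 else (if (if true then true else true) then (let q = 5 in q) else (let r = 3 in 2)))) - ((let s = 4 in (\t.s)) (((if false then (\a.true) else (\b.true)) (if false then (\c.6) else (\d.5))) || true)))
step 6: [beta@0.0.1] (((8 + 0) + (if ((\v.false) ((\w.(\p.6)) false)) then 9 else (if (if true then true else true) then (let q = 5 in q) else (let r = 3 in 2)))) - ((let s = 4 in (\t.s)) (((if false then (\a.true) else (\b.true)) (if false then (\c.6) else (\d.5))) || true)))
step 7: [delta@0.0] ((8 + (if ((\v.false) ((\w.(\p.6)) false)) then 9 else (if (if true then true else true) then (let q = 5 in q) else (let r = 3 in 2)))) - ((let s = 4 in (\t.s)) (((if false then (\a.true) else (\b.true)) (if false then (\c.6) else (\d.5))) || true)))
step 8: [beta@0.1.0] ((8 + (if false then 9 else (if (if true then true else true) then (let q = 5 in q) else (let r = 3 in 2)))) - ((let s = 4 in (\t.s)) (((if false then (\a.true) else (\b.true)) (if false then (\c.6) else (\d.5))) || true)))
step 9: [if@0.1] ((8 + (if (if true then true else true) then (let q = 5 in q) else (let r = 3 in 2))) - ((let s = 4 in (\t.s)) (((if false then (\a.true) else (\b.true)) (if false then (\c.6) else (\d.5))) || true)))
step 10: [if@0.1.0] ((8 + (if true then (let q = 5 in q) else (let r = 3 in 2))) - ((let s = 4 in (\t.s)) (((if false then (\a.true) else (\b.true)) (if false then (\c.6) else (\d.5))) || true)))
step 11: [if@0.1] ((8 + (let q = 5 in q)) - ((let s = 4 in (\t.s)) (((if false then (\a.true) else (\b.true)) (if false then (\c.6) else (\d.5))) || true)))
step 12: [let@0.1] ((8 + 5) - ((let s = 4 in (\t.s)) (((if false then (\a.true) else (\b.true)) (if false then (\c.6) else (\d.5))) || true)))
step 13: [delta@0] (13 - ((let s = 4 in (\t.s)) (((if false then (\a.true) else (\b.true)) (if false then (\c.6) else (\d.5))) || true)))
step 14: [let@1.0] (13 - ((\t.4) (((if false then (\a.true) else (\b.true)) (if false then (\c.6) else (\d.5))) || true)))
step 15: [beta@1] (13 - 4)
step 16: [delta@root] 9

Answer: 9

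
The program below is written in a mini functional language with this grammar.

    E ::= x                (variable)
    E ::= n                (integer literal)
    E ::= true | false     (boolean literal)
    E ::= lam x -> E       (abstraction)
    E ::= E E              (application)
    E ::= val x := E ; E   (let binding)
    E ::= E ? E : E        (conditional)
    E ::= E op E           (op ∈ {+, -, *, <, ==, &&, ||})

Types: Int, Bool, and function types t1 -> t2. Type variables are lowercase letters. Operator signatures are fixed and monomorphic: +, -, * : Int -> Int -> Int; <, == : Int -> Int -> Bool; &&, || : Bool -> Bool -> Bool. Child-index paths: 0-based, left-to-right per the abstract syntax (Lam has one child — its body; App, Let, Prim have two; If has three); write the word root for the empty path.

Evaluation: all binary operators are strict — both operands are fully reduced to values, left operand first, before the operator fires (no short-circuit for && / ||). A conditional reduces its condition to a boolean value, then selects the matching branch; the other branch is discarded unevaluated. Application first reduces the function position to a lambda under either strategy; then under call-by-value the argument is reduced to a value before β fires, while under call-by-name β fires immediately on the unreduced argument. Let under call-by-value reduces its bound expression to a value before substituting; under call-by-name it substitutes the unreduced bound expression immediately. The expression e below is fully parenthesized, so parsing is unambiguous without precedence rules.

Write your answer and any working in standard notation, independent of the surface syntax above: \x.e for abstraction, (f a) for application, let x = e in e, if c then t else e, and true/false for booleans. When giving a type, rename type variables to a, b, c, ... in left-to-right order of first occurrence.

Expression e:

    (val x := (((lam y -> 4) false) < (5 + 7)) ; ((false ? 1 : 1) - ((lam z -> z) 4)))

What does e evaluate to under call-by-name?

Answer: -3

Derivation:
step 0: (let x = (((\y.4) false) < (5 + 7)) in ((if false then 1 else 1) - ((\z.z) 4)))
step 1: [let@root] ((if false then 1 else 1) - ((\z.z) 4))
step 2: [if@0] (1 - ((\z.z) 4))
step 3: [beta@1] (1 - 4)
step 4: [delta@root] -3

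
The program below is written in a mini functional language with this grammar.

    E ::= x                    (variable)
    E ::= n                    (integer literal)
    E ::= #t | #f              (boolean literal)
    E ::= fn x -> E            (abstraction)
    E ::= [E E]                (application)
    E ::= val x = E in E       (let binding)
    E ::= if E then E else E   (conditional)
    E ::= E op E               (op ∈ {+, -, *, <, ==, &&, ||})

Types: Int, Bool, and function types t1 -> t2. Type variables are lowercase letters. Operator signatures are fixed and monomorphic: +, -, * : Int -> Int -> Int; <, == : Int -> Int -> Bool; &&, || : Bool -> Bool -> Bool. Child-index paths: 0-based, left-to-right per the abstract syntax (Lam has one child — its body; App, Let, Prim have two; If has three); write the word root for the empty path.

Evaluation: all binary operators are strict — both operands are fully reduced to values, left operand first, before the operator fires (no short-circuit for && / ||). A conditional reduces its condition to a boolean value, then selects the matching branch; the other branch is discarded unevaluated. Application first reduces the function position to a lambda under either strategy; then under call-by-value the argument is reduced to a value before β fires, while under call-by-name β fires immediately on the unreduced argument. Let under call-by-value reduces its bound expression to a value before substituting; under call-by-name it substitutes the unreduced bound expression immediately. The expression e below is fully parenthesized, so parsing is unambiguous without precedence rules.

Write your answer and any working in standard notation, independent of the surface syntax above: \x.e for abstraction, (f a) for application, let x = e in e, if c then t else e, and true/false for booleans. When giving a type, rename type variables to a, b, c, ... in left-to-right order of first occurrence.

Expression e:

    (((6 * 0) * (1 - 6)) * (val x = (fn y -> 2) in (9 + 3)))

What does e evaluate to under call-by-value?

Answer: 0

Derivation:
step 0: (((6 * 0) * (1 - 6)) * (let x = (\y.2) in (9 + 3)))
step 1: [delta@0.0] ((0 * (1 - 6)) * (let x = (\y.2) in (9 + 3)))
step 2: [delta@0.1] ((0 * -5) * (let x = (\y.2) in (9 + 3)))
step 3: [delta@0] (0 * (let x = (\y.2) in (9 + 3)))
step 4: [let@1] (0 * (9 + 3))
step 5: [delta@1] (0 * 12)
step 6: [delta@root] 0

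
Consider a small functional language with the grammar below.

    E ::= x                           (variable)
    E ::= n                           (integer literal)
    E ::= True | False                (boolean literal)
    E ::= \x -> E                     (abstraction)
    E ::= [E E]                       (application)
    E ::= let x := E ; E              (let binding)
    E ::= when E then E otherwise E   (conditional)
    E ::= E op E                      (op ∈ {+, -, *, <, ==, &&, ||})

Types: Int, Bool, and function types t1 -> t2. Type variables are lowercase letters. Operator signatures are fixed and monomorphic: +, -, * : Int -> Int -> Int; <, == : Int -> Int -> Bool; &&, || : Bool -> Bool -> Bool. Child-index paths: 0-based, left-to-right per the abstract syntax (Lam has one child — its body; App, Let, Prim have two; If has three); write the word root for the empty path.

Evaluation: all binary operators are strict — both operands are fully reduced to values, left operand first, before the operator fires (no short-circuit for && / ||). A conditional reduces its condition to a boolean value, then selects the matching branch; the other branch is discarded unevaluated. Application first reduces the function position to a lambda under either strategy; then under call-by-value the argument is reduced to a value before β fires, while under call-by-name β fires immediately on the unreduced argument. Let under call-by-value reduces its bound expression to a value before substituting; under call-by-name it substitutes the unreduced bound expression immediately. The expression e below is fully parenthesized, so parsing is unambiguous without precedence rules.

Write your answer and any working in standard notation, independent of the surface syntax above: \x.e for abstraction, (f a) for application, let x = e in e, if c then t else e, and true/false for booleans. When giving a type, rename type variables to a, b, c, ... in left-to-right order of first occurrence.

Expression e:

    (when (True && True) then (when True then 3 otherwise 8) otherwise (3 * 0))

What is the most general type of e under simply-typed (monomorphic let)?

Working:
  unify Bool ~ Bool
  unify Bool ~ Bool
  unify Bool ~ Bool
  unify Bool ~ Bool
  unify Int ~ Int
  unify Int ~ Int
  unify Int ~ Int
  unify Int ~ Int

Answer: Int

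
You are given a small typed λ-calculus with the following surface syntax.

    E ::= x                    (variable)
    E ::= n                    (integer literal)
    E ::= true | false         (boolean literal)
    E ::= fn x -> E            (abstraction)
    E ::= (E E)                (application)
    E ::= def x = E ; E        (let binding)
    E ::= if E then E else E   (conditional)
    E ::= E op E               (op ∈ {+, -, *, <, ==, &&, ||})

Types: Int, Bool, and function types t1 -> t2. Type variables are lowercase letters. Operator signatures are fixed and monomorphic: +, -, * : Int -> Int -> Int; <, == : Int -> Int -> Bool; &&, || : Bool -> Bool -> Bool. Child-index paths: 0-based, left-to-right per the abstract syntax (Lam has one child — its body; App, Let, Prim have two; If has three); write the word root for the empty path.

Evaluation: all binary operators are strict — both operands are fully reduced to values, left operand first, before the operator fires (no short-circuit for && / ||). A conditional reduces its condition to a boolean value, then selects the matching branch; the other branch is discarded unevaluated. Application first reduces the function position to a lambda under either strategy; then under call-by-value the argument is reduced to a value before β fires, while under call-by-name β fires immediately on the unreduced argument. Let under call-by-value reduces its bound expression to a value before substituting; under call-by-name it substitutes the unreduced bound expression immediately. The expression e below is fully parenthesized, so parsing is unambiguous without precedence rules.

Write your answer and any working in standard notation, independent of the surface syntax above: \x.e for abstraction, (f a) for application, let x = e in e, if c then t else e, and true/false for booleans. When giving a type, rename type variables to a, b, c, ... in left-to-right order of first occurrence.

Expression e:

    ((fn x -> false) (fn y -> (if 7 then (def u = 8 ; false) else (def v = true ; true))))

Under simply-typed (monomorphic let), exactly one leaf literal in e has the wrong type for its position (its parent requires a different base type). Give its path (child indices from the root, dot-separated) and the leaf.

Answer: 1.0.0 : 7

Trace:
\x._ : a -> Bool
  unify Int ~ Bool
  FAIL: mismatch Int ~ Bool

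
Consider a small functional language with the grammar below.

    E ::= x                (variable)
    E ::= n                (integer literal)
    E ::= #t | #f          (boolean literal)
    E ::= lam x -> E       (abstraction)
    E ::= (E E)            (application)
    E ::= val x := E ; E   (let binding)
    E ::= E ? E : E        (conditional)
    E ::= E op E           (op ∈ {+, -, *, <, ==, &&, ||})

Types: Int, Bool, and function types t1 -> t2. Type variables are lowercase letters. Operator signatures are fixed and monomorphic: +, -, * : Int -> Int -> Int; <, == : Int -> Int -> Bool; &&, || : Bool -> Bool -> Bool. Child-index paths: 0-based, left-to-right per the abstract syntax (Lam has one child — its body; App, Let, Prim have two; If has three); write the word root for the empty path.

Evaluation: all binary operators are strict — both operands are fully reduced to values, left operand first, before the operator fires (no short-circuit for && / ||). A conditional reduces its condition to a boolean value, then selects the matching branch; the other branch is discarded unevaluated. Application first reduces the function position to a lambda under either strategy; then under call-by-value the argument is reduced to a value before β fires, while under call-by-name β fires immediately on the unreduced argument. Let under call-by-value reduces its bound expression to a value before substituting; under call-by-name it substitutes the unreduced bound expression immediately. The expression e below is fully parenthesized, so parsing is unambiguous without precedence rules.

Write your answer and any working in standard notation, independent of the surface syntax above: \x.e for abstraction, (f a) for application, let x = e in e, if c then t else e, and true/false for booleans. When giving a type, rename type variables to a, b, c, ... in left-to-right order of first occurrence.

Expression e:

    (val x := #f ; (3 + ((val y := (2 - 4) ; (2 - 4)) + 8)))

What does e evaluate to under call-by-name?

Trace:
step 0: (let x = false in (3 + ((let y = (2 - 4) in (2 - 4)) + 8)))
step 1: [let@root] (3 + ((let y = (2 - 4) in (2 - 4)) + 8))
step 2: [let@1.0] (3 + ((2 - 4) + 8))
step 3: [delta@1.0] (3 + (-2 + 8))
step 4: [delta@1] (3 + 6)
step 5: [delta@root] 9

Answer: 9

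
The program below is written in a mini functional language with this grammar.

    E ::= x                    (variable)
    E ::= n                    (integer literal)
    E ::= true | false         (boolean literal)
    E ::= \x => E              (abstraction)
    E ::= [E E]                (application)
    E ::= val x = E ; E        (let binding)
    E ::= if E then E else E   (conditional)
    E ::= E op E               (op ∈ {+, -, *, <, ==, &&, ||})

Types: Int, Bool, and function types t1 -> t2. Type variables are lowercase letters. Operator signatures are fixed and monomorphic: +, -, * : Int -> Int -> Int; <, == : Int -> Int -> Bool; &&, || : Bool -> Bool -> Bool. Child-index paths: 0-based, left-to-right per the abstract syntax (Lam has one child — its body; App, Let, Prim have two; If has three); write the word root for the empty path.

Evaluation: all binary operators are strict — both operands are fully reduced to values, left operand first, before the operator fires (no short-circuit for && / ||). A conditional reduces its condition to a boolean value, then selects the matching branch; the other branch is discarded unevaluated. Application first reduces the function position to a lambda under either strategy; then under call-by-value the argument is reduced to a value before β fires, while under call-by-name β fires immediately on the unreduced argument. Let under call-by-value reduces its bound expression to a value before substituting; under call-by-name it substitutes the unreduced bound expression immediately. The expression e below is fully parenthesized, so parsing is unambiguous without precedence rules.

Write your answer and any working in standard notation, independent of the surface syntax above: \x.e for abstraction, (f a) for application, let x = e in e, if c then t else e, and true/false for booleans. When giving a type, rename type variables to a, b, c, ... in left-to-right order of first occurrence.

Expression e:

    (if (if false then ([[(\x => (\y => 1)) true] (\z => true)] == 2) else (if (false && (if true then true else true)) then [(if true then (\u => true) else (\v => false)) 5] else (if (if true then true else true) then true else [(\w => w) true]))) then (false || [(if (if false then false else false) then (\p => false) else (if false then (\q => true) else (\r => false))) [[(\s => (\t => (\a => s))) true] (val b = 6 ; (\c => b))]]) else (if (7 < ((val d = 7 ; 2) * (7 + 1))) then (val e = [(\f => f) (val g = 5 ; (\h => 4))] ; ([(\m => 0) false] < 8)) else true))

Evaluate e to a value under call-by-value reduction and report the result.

Answer: false

Derivation:
step 0: (if (if false then ((((\x.(\y.1)) true) (\z.true)) == 2) else (if (false && (if true then true else true)) then ((if true then (\u.true) else (\v.false)) 5) else (if (if true then true else true) then true else ((\w.w) true)))) then (false || ((if (if false then false else false) then (\p.false) else (if false then (\q.true) else (\r.false))) (((\s.(\t.(\a.s))) true) (let b = 6 in (\c.b))))) else (if (7 < ((let d = 7 in 2) * (7 + 1))) then (let e = ((\f.f) (let g = 5 in (\h.4))) in (((\m.0) false) < 8)) else true))
step 1: [if@0] (if (if (false && (if true then true else true)) then ((if true then (\u.true) else (\v.false)) 5) else (if (if true then true else true) then true else ((\w.w) true))) then (false || ((if (if false then false else false) then (\p.false) else (if false then (\q.true) else (\r.false))) (((\s.(\t.(\a.s))) true) (let b = 6 in (\c.b))))) else (if (7 < ((let d = 7 in 2) * (7 + 1))) then (let e = ((\f.f) (let g = 5 in (\h.4))) in (((\m.0) false) < 8)) else true))
step 2: [if@0.0.1] (if (if (false && true) then ((if true then (\u.true) else (\v.false)) 5) else (if (if true then true else true) then true else ((\w.w) true))) then (false || ((if (if false then false else false) then (\p.false) else (if false then (\q.true) else (\r.false))) (((\s.(\t.(\a.s))) true) (let b = 6 in (\c.b))))) else (if (7 < ((let d = 7 in 2) * (7 + 1))) then (let e = ((\f.f) (let g = 5 in (\h.4))) in (((\m.0) false) < 8)) else true))
step 3: [delta@0.0] (if (if false then ((if true then (\u.true) else (\v.false)) 5) else (if (if true then true else true) then true else ((\w.w) true))) then (false || ((if (if false then false else false) then (\p.false) else (if false then (\q.true) else (\r.false))) (((\s.(\t.(\a.s))) true) (let b = 6 in (\c.b))))) else (if (7 < ((let d = 7 in 2) * (7 + 1))) then (let e = ((\f.f) (let g = 5 in (\h.4))) in (((\m.0) false) < 8)) else true))
step 4: [if@0] (if (if (if true then true else true) then true else ((\w.w) true)) then (false || ((if (if false then false else false) then (\p.false) else (if false then (\q.true) else (\r.false))) (((\s.(\t.(\a.s))) true) (let b = 6 in (\c.b))))) else (if (7 < ((let d = 7 in 2) * (7 + 1))) then (let e = ((\f.f) (let g = 5 in (\h.4))) in (((\m.0) false) < 8)) else true))
step 5: [if@0.0] (if (if true then true else ((\w.w) true)) then (false || ((if (if false then false else false) then (\p.false) else (if false then (\q.true) else (\r.false))) (((\s.(\t.(\a.s))) true) (let b = 6 in (\c.b))))) else (if (7 < ((let d = 7 in 2) * (7 + 1))) then (let e = ((\f.f) (let g = 5 in (\h.4))) in (((\m.0) false) < 8)) else true))
step 6: [if@0] (if true then (false || ((if (if false then false else false) then (\p.false) else (if false then (\q.true) else (\r.false))) (((\s.(\t.(\a.s))) true) (let b = 6 in (\c.b))))) else (if (7 < ((let d = 7 in 2) * (7 + 1))) then (let e = ((\f.f) (let g = 5 in (\h.4))) in (((\m.0) false) < 8)) else true))
step 7: [if@root] (false || ((if (if false then false else false) then (\p.false) else (if false then (\q.true) else (\r.false))) (((\s.(\t.(\a.s))) true) (let b = 6 in (\c.b)))))
step 8: [if@1.0.0] (false || ((if false then (\p.false) else (if false then (\q.true) else (\r.false))) (((\s.(\t.(\a.s))) true) (let b = 6 in (\c.b)))))
step 9: [if@1.0] (false || ((if false then (\q.true) else (\r.false)) (((\s.(\t.(\a.s))) true) (let b = 6 in (\c.b)))))
step 10: [if@1.0] (false || ((\r.false) (((\s.(\t.(\a.s))) true) (let b = 6 in (\c.b)))))
step 11: [beta@1.1.0] (false || ((\r.false) ((\t.(\a.true)) (let b = 6 in (\c.b)))))
step 12: [let@1.1.1] (false || ((\r.false) ((\t.(\a.true)) (\c.6))))
step 13: [beta@1.1] (false || ((\r.false) (\a.true)))
step 14: [beta@1] (false || false)
step 15: [delta@root] false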